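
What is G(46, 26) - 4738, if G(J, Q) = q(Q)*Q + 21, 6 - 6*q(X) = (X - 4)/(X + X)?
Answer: -28157/6 ≈ -4692.8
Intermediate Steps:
q(X) = 1 - (-4 + X)/(12*X) (q(X) = 1 - (X - 4)/(6*(X + X)) = 1 - (-4 + X)/(6*(2*X)) = 1 - (-4 + X)*1/(2*X)/6 = 1 - (-4 + X)/(12*X))
G(J, Q) = 64/3 + 11*Q/12 (G(J, Q) = ((4 + 11*Q)/(12*Q))*Q + 21 = (⅓ + 11*Q/12) + 21 = 64/3 + 11*Q/12)
G(46, 26) - 4738 = (64/3 + (11/12)*26) - 4738 = (64/3 + 143/6) - 4738 = 271/6 - 4738 = -28157/6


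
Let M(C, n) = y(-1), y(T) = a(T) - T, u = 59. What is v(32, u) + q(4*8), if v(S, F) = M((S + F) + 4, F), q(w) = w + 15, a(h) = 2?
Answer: 50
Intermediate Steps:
q(w) = 15 + w
y(T) = 2 - T
M(C, n) = 3 (M(C, n) = 2 - 1*(-1) = 2 + 1 = 3)
v(S, F) = 3
v(32, u) + q(4*8) = 3 + (15 + 4*8) = 3 + (15 + 32) = 3 + 47 = 50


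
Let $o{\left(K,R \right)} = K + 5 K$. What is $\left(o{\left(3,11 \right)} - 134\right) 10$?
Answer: $-1160$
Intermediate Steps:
$o{\left(K,R \right)} = 6 K$
$\left(o{\left(3,11 \right)} - 134\right) 10 = \left(6 \cdot 3 - 134\right) 10 = \left(18 - 134\right) 10 = \left(-116\right) 10 = -1160$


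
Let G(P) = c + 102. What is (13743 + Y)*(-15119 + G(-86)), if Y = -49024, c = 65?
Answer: 527521512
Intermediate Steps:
G(P) = 167 (G(P) = 65 + 102 = 167)
(13743 + Y)*(-15119 + G(-86)) = (13743 - 49024)*(-15119 + 167) = -35281*(-14952) = 527521512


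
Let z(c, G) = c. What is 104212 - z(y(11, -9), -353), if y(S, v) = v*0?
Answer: 104212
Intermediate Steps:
y(S, v) = 0
104212 - z(y(11, -9), -353) = 104212 - 1*0 = 104212 + 0 = 104212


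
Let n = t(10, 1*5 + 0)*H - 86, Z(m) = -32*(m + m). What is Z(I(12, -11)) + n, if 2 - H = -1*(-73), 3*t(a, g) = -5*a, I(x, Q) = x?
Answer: 988/3 ≈ 329.33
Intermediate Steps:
t(a, g) = -5*a/3 (t(a, g) = (-5*a)/3 = -5*a/3)
Z(m) = -64*m
H = -71 (H = 2 - (-1)*(-73) = 2 - 1*73 = 2 - 73 = -71)
n = 3292/3 (n = -5/3*10*(-71) - 86 = -50/3*(-71) - 86 = 3550/3 - 86 = 3292/3 ≈ 1097.3)
Z(I(12, -11)) + n = -64*12 + 3292/3 = -768 + 3292/3 = 988/3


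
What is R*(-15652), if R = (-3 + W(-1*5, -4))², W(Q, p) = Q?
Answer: -1001728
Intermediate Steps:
R = 64 (R = (-3 - 1*5)² = (-3 - 5)² = (-8)² = 64)
R*(-15652) = 64*(-15652) = -1001728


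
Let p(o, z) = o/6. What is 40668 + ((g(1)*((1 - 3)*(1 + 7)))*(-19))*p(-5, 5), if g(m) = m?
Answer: 121244/3 ≈ 40415.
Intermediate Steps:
p(o, z) = o/6 (p(o, z) = o*(⅙) = o/6)
40668 + ((g(1)*((1 - 3)*(1 + 7)))*(-19))*p(-5, 5) = 40668 + ((1*((1 - 3)*(1 + 7)))*(-19))*((⅙)*(-5)) = 40668 + ((1*(-2*8))*(-19))*(-⅚) = 40668 + ((1*(-16))*(-19))*(-⅚) = 40668 - 16*(-19)*(-⅚) = 40668 + 304*(-⅚) = 40668 - 760/3 = 121244/3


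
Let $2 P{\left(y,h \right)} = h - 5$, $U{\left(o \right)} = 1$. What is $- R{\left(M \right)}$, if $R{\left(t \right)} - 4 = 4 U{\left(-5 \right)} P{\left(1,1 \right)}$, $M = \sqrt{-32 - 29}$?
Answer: $4$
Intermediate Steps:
$M = i \sqrt{61}$ ($M = \sqrt{-61} = i \sqrt{61} \approx 7.8102 i$)
$P{\left(y,h \right)} = - \frac{5}{2} + \frac{h}{2}$ ($P{\left(y,h \right)} = \frac{h - 5}{2} = \frac{-5 + h}{2} = - \frac{5}{2} + \frac{h}{2}$)
$R{\left(t \right)} = -4$ ($R{\left(t \right)} = 4 + 4 \cdot 1 \left(- \frac{5}{2} + \frac{1}{2} \cdot 1\right) = 4 + 4 \left(- \frac{5}{2} + \frac{1}{2}\right) = 4 + 4 \left(-2\right) = 4 - 8 = -4$)
$- R{\left(M \right)} = \left(-1\right) \left(-4\right) = 4$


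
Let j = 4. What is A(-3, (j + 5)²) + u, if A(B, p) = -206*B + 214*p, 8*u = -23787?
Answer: 119829/8 ≈ 14979.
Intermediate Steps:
u = -23787/8 (u = (⅛)*(-23787) = -23787/8 ≈ -2973.4)
A(-3, (j + 5)²) + u = (-206*(-3) + 214*(4 + 5)²) - 23787/8 = (618 + 214*9²) - 23787/8 = (618 + 214*81) - 23787/8 = (618 + 17334) - 23787/8 = 17952 - 23787/8 = 119829/8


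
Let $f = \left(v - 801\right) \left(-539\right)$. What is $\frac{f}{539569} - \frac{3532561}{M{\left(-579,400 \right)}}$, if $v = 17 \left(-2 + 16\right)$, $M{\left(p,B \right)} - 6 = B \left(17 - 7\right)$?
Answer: $- \frac{1904844757467}{2161513414} \approx -881.25$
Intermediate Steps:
$M{\left(p,B \right)} = 6 + 10 B$ ($M{\left(p,B \right)} = 6 + B \left(17 - 7\right) = 6 + B 10 = 6 + 10 B$)
$v = 238$ ($v = 17 \cdot 14 = 238$)
$f = 303457$ ($f = \left(238 - 801\right) \left(-539\right) = \left(-563\right) \left(-539\right) = 303457$)
$\frac{f}{539569} - \frac{3532561}{M{\left(-579,400 \right)}} = \frac{303457}{539569} - \frac{3532561}{6 + 10 \cdot 400} = 303457 \cdot \frac{1}{539569} - \frac{3532561}{6 + 4000} = \frac{303457}{539569} - \frac{3532561}{4006} = - \frac{1904844757467}{2161513414}$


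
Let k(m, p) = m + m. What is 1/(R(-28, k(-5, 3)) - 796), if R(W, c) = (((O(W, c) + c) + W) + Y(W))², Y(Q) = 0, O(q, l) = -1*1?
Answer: 1/725 ≈ 0.0013793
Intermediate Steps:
O(q, l) = -1
k(m, p) = 2*m
R(W, c) = (-1 + W + c)² (R(W, c) = (((-1 + c) + W) + 0)² = ((-1 + W + c) + 0)² = (-1 + W + c)²)
1/(R(-28, k(-5, 3)) - 796) = 1/((-1 - 28 + 2*(-5))² - 796) = 1/((-1 - 28 - 10)² - 796) = 1/((-39)² - 796) = 1/(1521 - 796) = 1/725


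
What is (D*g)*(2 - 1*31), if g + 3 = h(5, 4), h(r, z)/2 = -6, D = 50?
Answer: 21750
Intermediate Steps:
h(r, z) = -12 (h(r, z) = 2*(-6) = -12)
g = -15 (g = -3 - 12 = -15)
(D*g)*(2 - 1*31) = (50*(-15))*(2 - 1*31) = -750*(2 - 31) = -750*(-29) = 21750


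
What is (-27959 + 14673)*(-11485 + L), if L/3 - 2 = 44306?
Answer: -1613438554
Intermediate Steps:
L = 132924 (L = 6 + 3*44306 = 6 + 132918 = 132924)
(-27959 + 14673)*(-11485 + L) = (-27959 + 14673)*(-11485 + 132924) = -13286*121439 = -1613438554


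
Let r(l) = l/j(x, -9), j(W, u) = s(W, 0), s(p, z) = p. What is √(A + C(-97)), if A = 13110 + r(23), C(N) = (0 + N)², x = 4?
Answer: 3*√10011/2 ≈ 150.08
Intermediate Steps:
j(W, u) = W
C(N) = N²
r(l) = l/4
A = 52463/4 (A = 13110 + (¼)*23 = 13110 + 23/4 = 52463/4 ≈ 13116.)
√(A + C(-97)) = √(52463/4 + (-97)²) = √(52463/4 + 9409) = √(90099/4) = 3*√10011/2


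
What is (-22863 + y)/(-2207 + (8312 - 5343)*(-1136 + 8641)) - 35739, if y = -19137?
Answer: -398134946991/11140069 ≈ -35739.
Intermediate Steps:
(-22863 + y)/(-2207 + (8312 - 5343)*(-1136 + 8641)) - 35739 = (-22863 - 19137)/(-2207 + (8312 - 5343)*(-1136 + 8641)) - 35739 = -42000/(-2207 + 2969*7505) - 35739 = -42000/(-2207 + 22282345) - 35739 = -42000/22280138 - 35739 = -42000*1/22280138 - 35739 = -21000/11140069 - 35739 = -398134946991/11140069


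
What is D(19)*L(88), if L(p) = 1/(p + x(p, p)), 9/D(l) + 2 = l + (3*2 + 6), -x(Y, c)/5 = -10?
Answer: 3/1334 ≈ 0.0022489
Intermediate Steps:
x(Y, c) = 50 (x(Y, c) = -5*(-10) = 50)
D(l) = 9/(10 + l) (D(l) = 9/(-2 + (l + (3*2 + 6))) = 9/(-2 + (l + (6 + 6))) = 9/(-2 + (l + 12)) = 9/(-2 + (12 + l)) = 9/(10 + l))
L(p) = 1/(50 + p) (L(p) = 1/(p + 50) = 1/(50 + p))
D(19)*L(88) = (9/(10 + 19))/(50 + 88) = (9/29)/138 = (9*(1/29))*(1/138) = (9/29)*(1/138) = 3/1334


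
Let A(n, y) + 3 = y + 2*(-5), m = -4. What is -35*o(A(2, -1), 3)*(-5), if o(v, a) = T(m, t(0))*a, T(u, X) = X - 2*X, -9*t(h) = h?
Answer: 0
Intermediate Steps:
t(h) = -h/9
T(u, X) = -X
A(n, y) = -13 + y (A(n, y) = -3 + (y + 2*(-5)) = -3 + (y - 10) = -3 + (-10 + y) = -13 + y)
o(v, a) = 0 (o(v, a) = (-(-1)*0/9)*a = (-1*0)*a = 0*a = 0)
-35*o(A(2, -1), 3)*(-5) = -0*(-5) = -35*0 = 0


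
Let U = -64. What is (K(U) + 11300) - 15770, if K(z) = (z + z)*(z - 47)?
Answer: 9738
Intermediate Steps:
K(z) = 2*z*(-47 + z) (K(z) = (2*z)*(-47 + z) = 2*z*(-47 + z))
(K(U) + 11300) - 15770 = (2*(-64)*(-47 - 64) + 11300) - 15770 = (2*(-64)*(-111) + 11300) - 15770 = (14208 + 11300) - 15770 = 25508 - 15770 = 9738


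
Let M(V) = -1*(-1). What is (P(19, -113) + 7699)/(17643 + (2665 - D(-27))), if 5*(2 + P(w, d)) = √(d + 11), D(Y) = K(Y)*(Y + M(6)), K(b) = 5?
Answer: 7697/20438 + I*√102/102190 ≈ 0.3766 + 9.8831e-5*I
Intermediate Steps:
M(V) = 1
D(Y) = 5 + 5*Y (D(Y) = 5*(Y + 1) = 5*(1 + Y) = 5 + 5*Y)
P(w, d) = -2 + √(11 + d)/5 (P(w, d) = -2 + √(d + 11)/5 = -2 + √(11 + d)/5)
(P(19, -113) + 7699)/(17643 + (2665 - D(-27))) = ((-2 + √(11 - 113)/5) + 7699)/(17643 + (2665 - (5 + 5*(-27)))) = ((-2 + √(-102)/5) + 7699)/(17643 + (2665 - (5 - 135))) = ((-2 + (I*√102)/5) + 7699)/(17643 + (2665 - 1*(-130))) = ((-2 + I*√102/5) + 7699)/(17643 + (2665 + 130)) = (7697 + I*√102/5)/(17643 + 2795) = (7697 + I*√102/5)/20438 = (7697 + I*√102/5)*(1/20438) = 7697/20438 + I*√102/102190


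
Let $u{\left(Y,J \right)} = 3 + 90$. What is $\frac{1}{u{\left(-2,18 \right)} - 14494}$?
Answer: $- \frac{1}{14401} \approx -6.944 \cdot 10^{-5}$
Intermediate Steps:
$u{\left(Y,J \right)} = 93$
$\frac{1}{u{\left(-2,18 \right)} - 14494} = \frac{1}{93 - 14494} = \frac{1}{-14401} = - \frac{1}{14401}$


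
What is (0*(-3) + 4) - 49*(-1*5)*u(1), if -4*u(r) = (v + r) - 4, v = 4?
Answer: -229/4 ≈ -57.250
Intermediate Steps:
u(r) = -r/4 (u(r) = -((4 + r) - 4)/4 = -r/4)
(0*(-3) + 4) - 49*(-1*5)*u(1) = (0*(-3) + 4) - 49*(-1*5)*(-¼*1) = (0 + 4) - (-245)*(-1)/4 = 4 - 49*5/4 = 4 - 245/4 = -229/4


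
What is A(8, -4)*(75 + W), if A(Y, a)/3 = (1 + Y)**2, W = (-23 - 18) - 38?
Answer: -972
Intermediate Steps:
W = -79 (W = -41 - 38 = -79)
A(Y, a) = 3*(1 + Y)**2
A(8, -4)*(75 + W) = (3*(1 + 8)**2)*(75 - 79) = (3*9**2)*(-4) = (3*81)*(-4) = 243*(-4) = -972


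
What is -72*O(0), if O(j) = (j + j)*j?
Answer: 0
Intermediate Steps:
O(j) = 2*j² (O(j) = (2*j)*j = 2*j²)
-72*O(0) = -144*0² = -144*0 = -72*0 = 0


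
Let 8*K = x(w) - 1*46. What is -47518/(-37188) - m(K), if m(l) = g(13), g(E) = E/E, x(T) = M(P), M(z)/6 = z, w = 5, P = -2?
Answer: 5/18 ≈ 0.27778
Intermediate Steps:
M(z) = 6*z
x(T) = -12 (x(T) = 6*(-2) = -12)
g(E) = 1
K = -29/4 (K = (-12 - 1*46)/8 = (-12 - 46)/8 = (1/8)*(-58) = -29/4 ≈ -7.2500)
m(l) = 1
-47518/(-37188) - m(K) = -47518/(-37188) - 1*1 = -47518*(-1/37188) - 1 = 23/18 - 1 = 5/18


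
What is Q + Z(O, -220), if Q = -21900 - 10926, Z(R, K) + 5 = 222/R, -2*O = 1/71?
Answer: -64355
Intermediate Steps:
O = -1/142 (O = -1/2/71 = -1/2*1/71 = -1/142 ≈ -0.0070423)
Z(R, K) = -5 + 222/R
Q = -32826
Q + Z(O, -220) = -32826 + (-5 + 222/(-1/142)) = -32826 + (-5 + 222*(-142)) = -32826 + (-5 - 31524) = -32826 - 31529 = -64355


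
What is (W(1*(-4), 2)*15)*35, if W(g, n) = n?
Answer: 1050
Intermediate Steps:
(W(1*(-4), 2)*15)*35 = (2*15)*35 = 30*35 = 1050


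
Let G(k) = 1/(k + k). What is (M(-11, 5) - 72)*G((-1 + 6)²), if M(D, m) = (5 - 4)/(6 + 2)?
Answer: -23/16 ≈ -1.4375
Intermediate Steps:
G(k) = 1/(2*k)
M(D, m) = ⅛ (M(D, m) = 1/8 = 1*(⅛) = ⅛)
(M(-11, 5) - 72)*G((-1 + 6)²) = (⅛ - 72)*(1/(2*((-1 + 6)²))) = -575/(16*(5²)) = -575/(16*25) = -575/8*1/50 = -23/16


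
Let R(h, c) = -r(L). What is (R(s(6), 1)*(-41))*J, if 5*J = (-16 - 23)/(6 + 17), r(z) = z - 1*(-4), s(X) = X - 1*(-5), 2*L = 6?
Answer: -11193/115 ≈ -97.330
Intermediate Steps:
L = 3 (L = (½)*6 = 3)
s(X) = 5 + X (s(X) = X + 5 = 5 + X)
r(z) = 4 + z (r(z) = z + 4 = 4 + z)
R(h, c) = -7 (R(h, c) = -(4 + 3) = -1*7 = -7)
J = -39/115 (J = ((-16 - 23)/(6 + 17))/5 = (-39/23)/5 = (-39*1/23)/5 = (⅕)*(-39/23) = -39/115 ≈ -0.33913)
(R(s(6), 1)*(-41))*J = -7*(-41)*(-39/115) = 287*(-39/115) = -11193/115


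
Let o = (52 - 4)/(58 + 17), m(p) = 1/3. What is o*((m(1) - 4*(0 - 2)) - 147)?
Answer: -6656/75 ≈ -88.747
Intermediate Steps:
m(p) = ⅓
o = 16/25 (o = 48/75 = 48*(1/75) = 16/25 ≈ 0.64000)
o*((m(1) - 4*(0 - 2)) - 147) = 16*((⅓ - 4*(0 - 2)) - 147)/25 = 16*((⅓ - 4*(-2)) - 147)/25 = 16*((⅓ + 8) - 147)/25 = 16*(25/3 - 147)/25 = (16/25)*(-416/3) = -6656/75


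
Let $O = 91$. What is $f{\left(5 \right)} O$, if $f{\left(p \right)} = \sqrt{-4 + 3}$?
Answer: $91 i \approx 91.0 i$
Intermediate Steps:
$f{\left(p \right)} = i$ ($f{\left(p \right)} = \sqrt{-1} = i$)
$f{\left(5 \right)} O = i 91 = 91 i$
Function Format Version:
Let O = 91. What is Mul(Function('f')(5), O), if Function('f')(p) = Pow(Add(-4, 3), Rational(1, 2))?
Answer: Mul(91, I) ≈ Mul(91.000, I)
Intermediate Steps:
Function('f')(p) = I (Function('f')(p) = Pow(-1, Rational(1, 2)) = I)
Mul(Function('f')(5), O) = Mul(I, 91) = Mul(91, I)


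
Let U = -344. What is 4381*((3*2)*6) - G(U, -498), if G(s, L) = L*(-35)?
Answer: 140286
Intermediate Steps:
G(s, L) = -35*L
4381*((3*2)*6) - G(U, -498) = 4381*((3*2)*6) - (-35)*(-498) = 4381*(6*6) - 1*17430 = 4381*36 - 17430 = 157716 - 17430 = 140286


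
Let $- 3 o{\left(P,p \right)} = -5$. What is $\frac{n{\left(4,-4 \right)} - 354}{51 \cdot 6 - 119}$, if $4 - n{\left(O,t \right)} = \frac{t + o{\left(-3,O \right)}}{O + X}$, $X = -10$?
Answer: $- \frac{371}{198} \approx -1.8737$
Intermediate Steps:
$o{\left(P,p \right)} = \frac{5}{3}$ ($o{\left(P,p \right)} = \left(- \frac{1}{3}\right) \left(-5\right) = \frac{5}{3}$)
$n{\left(O,t \right)} = 4 - \frac{\frac{5}{3} + t}{-10 + O}$ ($n{\left(O,t \right)} = 4 - \frac{t + \frac{5}{3}}{O - 10} = 4 - \frac{\frac{5}{3} + t}{-10 + O}$)
$\frac{n{\left(4,-4 \right)} - 354}{51 \cdot 6 - 119} = \frac{\frac{- \frac{125}{3} - -4 + 4 \cdot 4}{-10 + 4} - 354}{51 \cdot 6 - 119} = \frac{\frac{- \frac{125}{3} + 4 + 16}{-6} - 354}{306 - 119} = \frac{\left(- \frac{1}{6}\right) \left(- \frac{65}{3}\right) - 354}{187} = \left(\frac{65}{18} - 354\right) \frac{1}{187} = \left(- \frac{6307}{18}\right) \frac{1}{187} = - \frac{371}{198}$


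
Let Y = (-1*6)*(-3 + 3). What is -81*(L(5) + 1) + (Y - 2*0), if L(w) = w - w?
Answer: -81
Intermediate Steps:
L(w) = 0
Y = 0 (Y = -6*0 = 0)
-81*(L(5) + 1) + (Y - 2*0) = -81*(0 + 1) + (0 - 2*0) = -81*1 + (0 + 0) = -81 + 0 = -81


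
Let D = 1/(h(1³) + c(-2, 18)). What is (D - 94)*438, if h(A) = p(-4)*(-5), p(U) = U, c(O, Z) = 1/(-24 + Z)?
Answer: -4896840/119 ≈ -41150.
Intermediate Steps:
h(A) = 20 (h(A) = -4*(-5) = 20)
D = 6/119 (D = 1/(20 + 1/(-24 + 18)) = 1/(20 + 1/(-6)) = 1/(20 - ⅙) = 1/(119/6) = 6/119 ≈ 0.050420)
(D - 94)*438 = (6/119 - 94)*438 = -11180/119*438 = -4896840/119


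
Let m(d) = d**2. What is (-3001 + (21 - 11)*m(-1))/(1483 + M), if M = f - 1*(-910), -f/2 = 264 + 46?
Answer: -997/591 ≈ -1.6870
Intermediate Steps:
f = -620 (f = -2*(264 + 46) = -2*310 = -620)
M = 290 (M = -620 - 1*(-910) = -620 + 910 = 290)
(-3001 + (21 - 11)*m(-1))/(1483 + M) = (-3001 + (21 - 11)*(-1)**2)/(1483 + 290) = (-3001 + 10*1)/1773 = (-3001 + 10)*(1/1773) = -2991*1/1773 = -997/591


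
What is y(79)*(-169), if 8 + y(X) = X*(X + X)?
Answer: -2108106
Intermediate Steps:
y(X) = -8 + 2*X² (y(X) = -8 + X*(X + X) = -8 + X*(2*X) = -8 + 2*X²)
y(79)*(-169) = (-8 + 2*79²)*(-169) = (-8 + 2*6241)*(-169) = (-8 + 12482)*(-169) = 12474*(-169) = -2108106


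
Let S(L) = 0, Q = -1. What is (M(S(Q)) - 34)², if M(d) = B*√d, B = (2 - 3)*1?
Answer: 1156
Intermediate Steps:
B = -1 (B = -1*1 = -1)
M(d) = -√d
(M(S(Q)) - 34)² = (-√0 - 34)² = (-1*0 - 34)² = (0 - 34)² = (-34)² = 1156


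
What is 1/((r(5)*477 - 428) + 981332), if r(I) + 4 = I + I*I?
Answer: 1/993306 ≈ 1.0067e-6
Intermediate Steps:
r(I) = -4 + I + I² (r(I) = -4 + (I + I*I) = -4 + (I + I²) = -4 + I + I²)
1/((r(5)*477 - 428) + 981332) = 1/(((-4 + 5 + 5²)*477 - 428) + 981332) = 1/(((-4 + 5 + 25)*477 - 428) + 981332) = 1/((26*477 - 428) + 981332) = 1/((12402 - 428) + 981332) = 1/(11974 + 981332) = 1/993306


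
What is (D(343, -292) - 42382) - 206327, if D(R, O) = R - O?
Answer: -248074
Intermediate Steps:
(D(343, -292) - 42382) - 206327 = ((343 - 1*(-292)) - 42382) - 206327 = ((343 + 292) - 42382) - 206327 = (635 - 42382) - 206327 = -41747 - 206327 = -248074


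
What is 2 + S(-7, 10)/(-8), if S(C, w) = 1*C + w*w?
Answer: -77/8 ≈ -9.6250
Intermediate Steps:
S(C, w) = C + w²
2 + S(-7, 10)/(-8) = 2 + (-7 + 10²)/(-8) = 2 - (-7 + 100)/8 = 2 - ⅛*93 = 2 - 93/8 = -77/8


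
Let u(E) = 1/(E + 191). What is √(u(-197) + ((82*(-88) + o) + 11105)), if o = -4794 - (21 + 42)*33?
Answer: I*√107430/6 ≈ 54.628*I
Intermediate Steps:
o = -6873 (o = -4794 - 63*33 = -4794 - 1*2079 = -4794 - 2079 = -6873)
u(E) = 1/(191 + E)
√(u(-197) + ((82*(-88) + o) + 11105)) = √(1/(191 - 197) + ((82*(-88) - 6873) + 11105)) = √(1/(-6) + ((-7216 - 6873) + 11105)) = √(-⅙ + (-14089 + 11105)) = √(-⅙ - 2984) = √(-17905/6) = I*√107430/6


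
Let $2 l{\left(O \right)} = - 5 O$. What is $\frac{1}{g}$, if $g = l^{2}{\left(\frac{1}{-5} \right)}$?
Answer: $4$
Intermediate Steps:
$l{\left(O \right)} = - \frac{5 O}{2}$ ($l{\left(O \right)} = \frac{\left(-5\right) O}{2} = - \frac{5 O}{2}$)
$g = \frac{1}{4}$ ($g = \left(- \frac{5}{2 \left(-5\right)}\right)^{2} = \left(\left(- \frac{5}{2}\right) \left(- \frac{1}{5}\right)\right)^{2} = \left(\frac{1}{2}\right)^{2} = \frac{1}{4} \approx 0.25$)
$\frac{1}{g} = \frac{1}{\frac{1}{4}} = 4$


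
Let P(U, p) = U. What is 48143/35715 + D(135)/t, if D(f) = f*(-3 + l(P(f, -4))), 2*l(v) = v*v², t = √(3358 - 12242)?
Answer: 48143/35715 - 332149815*I*√2221/8884 ≈ 1.348 - 1.762e+6*I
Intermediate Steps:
t = 2*I*√2221 (t = √(-8884) = 2*I*√2221 ≈ 94.255*I)
l(v) = v³/2 (l(v) = (v*v²)/2 = v³/2)
D(f) = f*(-3 + f³/2)
48143/35715 + D(135)/t = 48143/35715 + ((½)*135*(-6 + 135³))/((2*I*√2221)) = 48143*(1/35715) + ((½)*135*(-6 + 2460375))*(-I*√2221/4442) = 48143/35715 + ((½)*135*2460369)*(-I*√2221/4442) = 48143/35715 + 332149815*(-I*√2221/4442)/2 = 48143/35715 - 332149815*I*√2221/8884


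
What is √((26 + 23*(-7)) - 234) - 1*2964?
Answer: -2964 + 3*I*√41 ≈ -2964.0 + 19.209*I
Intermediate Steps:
√((26 + 23*(-7)) - 234) - 1*2964 = √((26 - 161) - 234) - 2964 = √(-135 - 234) - 2964 = √(-369) - 2964 = 3*I*√41 - 2964 = -2964 + 3*I*√41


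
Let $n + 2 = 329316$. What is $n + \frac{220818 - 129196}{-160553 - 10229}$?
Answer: $\frac{28120405963}{85391} \approx 3.2931 \cdot 10^{5}$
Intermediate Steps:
$n = 329314$ ($n = -2 + 329316 = 329314$)
$n + \frac{220818 - 129196}{-160553 - 10229} = 329314 + \frac{220818 - 129196}{-160553 - 10229} = 329314 + \frac{91622}{-170782} = 329314 + 91622 \left(- \frac{1}{170782}\right) = 329314 - \frac{45811}{85391} = \frac{28120405963}{85391}$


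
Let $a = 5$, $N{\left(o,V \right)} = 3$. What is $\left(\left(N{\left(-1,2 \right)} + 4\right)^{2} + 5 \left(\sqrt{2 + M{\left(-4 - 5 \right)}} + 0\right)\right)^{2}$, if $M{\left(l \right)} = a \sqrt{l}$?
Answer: $\left(49 + 5 \sqrt{2 + 15 i}\right)^{2} \approx 3885.1 + 1630.6 i$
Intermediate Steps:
$M{\left(l \right)} = 5 \sqrt{l}$
$\left(\left(N{\left(-1,2 \right)} + 4\right)^{2} + 5 \left(\sqrt{2 + M{\left(-4 - 5 \right)}} + 0\right)\right)^{2} = \left(\left(3 + 4\right)^{2} + 5 \left(\sqrt{2 + 5 \sqrt{-4 - 5}} + 0\right)\right)^{2} = \left(7^{2} + 5 \left(\sqrt{2 + 5 \sqrt{-4 - 5}} + 0\right)\right)^{2} = \left(49 + 5 \left(\sqrt{2 + 5 \sqrt{-9}} + 0\right)\right)^{2} = \left(49 + 5 \left(\sqrt{2 + 5 \cdot 3 i} + 0\right)\right)^{2} = \left(49 + 5 \left(\sqrt{2 + 15 i} + 0\right)\right)^{2} = \left(49 + 5 \sqrt{2 + 15 i}\right)^{2}$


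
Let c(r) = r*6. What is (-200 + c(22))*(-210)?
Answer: 14280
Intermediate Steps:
c(r) = 6*r
(-200 + c(22))*(-210) = (-200 + 6*22)*(-210) = (-200 + 132)*(-210) = -68*(-210) = 14280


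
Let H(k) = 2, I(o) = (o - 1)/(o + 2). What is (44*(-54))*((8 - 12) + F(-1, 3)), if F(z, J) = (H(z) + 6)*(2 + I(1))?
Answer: -28512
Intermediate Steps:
I(o) = (-1 + o)/(2 + o)
F(z, J) = 16 (F(z, J) = (2 + 6)*(2 + (-1 + 1)/(2 + 1)) = 8*(2 + 0/3) = 8*(2 + (1/3)*0) = 8*(2 + 0) = 8*2 = 16)
(44*(-54))*((8 - 12) + F(-1, 3)) = (44*(-54))*((8 - 12) + 16) = -2376*(-4 + 16) = -2376*12 = -28512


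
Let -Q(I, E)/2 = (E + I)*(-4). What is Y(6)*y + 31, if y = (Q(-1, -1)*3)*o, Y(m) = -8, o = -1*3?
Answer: -1121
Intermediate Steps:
o = -3
Q(I, E) = 8*E + 8*I (Q(I, E) = -2*(E + I)*(-4) = -2*(-4*E - 4*I) = 8*E + 8*I)
y = 144 (y = ((8*(-1) + 8*(-1))*3)*(-3) = ((-8 - 8)*3)*(-3) = -16*3*(-3) = -48*(-3) = 144)
Y(6)*y + 31 = -8*144 + 31 = -1152 + 31 = -1121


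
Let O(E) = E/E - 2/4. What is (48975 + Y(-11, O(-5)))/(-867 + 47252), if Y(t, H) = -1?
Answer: 48974/46385 ≈ 1.0558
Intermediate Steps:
O(E) = 1/2 (O(E) = 1 - 2*1/4 = 1 - 1/2 = 1/2)
(48975 + Y(-11, O(-5)))/(-867 + 47252) = (48975 - 1)/(-867 + 47252) = 48974/46385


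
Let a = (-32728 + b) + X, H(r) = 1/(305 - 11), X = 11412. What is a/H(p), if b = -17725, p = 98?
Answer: -11478054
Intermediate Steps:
H(r) = 1/294
a = -39041 (a = (-32728 - 17725) + 11412 = -50453 + 11412 = -39041)
a/H(p) = -39041/1/294 = -39041*294 = -11478054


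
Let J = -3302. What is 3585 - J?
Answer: 6887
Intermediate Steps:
3585 - J = 3585 - 1*(-3302) = 3585 + 3302 = 6887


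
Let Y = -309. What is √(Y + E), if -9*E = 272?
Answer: I*√3053/3 ≈ 18.418*I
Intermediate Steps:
E = -272/9 (E = -⅑*272 = -272/9 ≈ -30.222)
√(Y + E) = √(-309 - 272/9) = √(-3053/9) = I*√3053/3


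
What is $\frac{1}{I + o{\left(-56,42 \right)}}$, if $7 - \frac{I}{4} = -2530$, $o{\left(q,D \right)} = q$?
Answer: $\frac{1}{10092} \approx 9.9088 \cdot 10^{-5}$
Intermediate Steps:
$I = 10148$ ($I = 28 - -10120 = 28 + 10120 = 10148$)
$\frac{1}{I + o{\left(-56,42 \right)}} = \frac{1}{10148 - 56} = \frac{1}{10092}$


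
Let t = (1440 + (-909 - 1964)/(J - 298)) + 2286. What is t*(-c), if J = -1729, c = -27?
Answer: 203997825/2027 ≈ 1.0064e+5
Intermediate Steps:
t = 7555475/2027 (t = (1440 + (-909 - 1964)/(-1729 - 298)) + 2286 = (1440 - 2873/(-2027)) + 2286 = (1440 - 2873*(-1/2027)) + 2286 = (1440 + 2873/2027) + 2286 = 2921753/2027 + 2286 = 7555475/2027 ≈ 3727.4)
t*(-c) = 7555475*(-1*(-27))/2027 = (7555475/2027)*27 = 203997825/2027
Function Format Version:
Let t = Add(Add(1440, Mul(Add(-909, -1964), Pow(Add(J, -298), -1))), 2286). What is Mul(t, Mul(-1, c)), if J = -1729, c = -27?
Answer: Rational(203997825, 2027) ≈ 1.0064e+5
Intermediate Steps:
t = Rational(7555475, 2027) (t = Add(Add(1440, Mul(Add(-909, -1964), Pow(Add(-1729, -298), -1))), 2286) = Add(Add(1440, Mul(-2873, Pow(-2027, -1))), 2286) = Add(Add(1440, Mul(-2873, Rational(-1, 2027))), 2286) = Add(Add(1440, Rational(2873, 2027)), 2286) = Add(Rational(2921753, 2027), 2286) = Rational(7555475, 2027) ≈ 3727.4)
Mul(t, Mul(-1, c)) = Mul(Rational(7555475, 2027), Mul(-1, -27)) = Mul(Rational(7555475, 2027), 27) = Rational(203997825, 2027)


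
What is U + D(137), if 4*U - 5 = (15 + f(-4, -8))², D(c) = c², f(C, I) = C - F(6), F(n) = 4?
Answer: 37565/2 ≈ 18783.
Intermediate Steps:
f(C, I) = -4 + C (f(C, I) = C - 1*4 = C - 4 = -4 + C)
U = 27/2 (U = 5/4 + (15 + (-4 - 4))²/4 = 5/4 + (15 - 8)²/4 = 5/4 + (¼)*7² = 5/4 + (¼)*49 = 5/4 + 49/4 = 27/2 ≈ 13.500)
U + D(137) = 27/2 + 137² = 27/2 + 18769 = 37565/2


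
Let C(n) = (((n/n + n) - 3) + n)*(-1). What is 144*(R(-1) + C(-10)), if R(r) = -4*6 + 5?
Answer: 432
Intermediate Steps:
C(n) = 2 - 2*n (C(n) = (((1 + n) - 3) + n)*(-1) = ((-2 + n) + n)*(-1) = (-2 + 2*n)*(-1) = 2 - 2*n)
R(r) = -19 (R(r) = -24 + 5 = -19)
144*(R(-1) + C(-10)) = 144*(-19 + (2 - 2*(-10))) = 144*(-19 + (2 + 20)) = 144*(-19 + 22) = 144*3 = 432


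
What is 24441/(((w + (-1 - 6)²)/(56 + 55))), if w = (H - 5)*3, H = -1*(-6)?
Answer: 2712951/52 ≈ 52172.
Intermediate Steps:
H = 6
w = 3 (w = (6 - 5)*3 = 1*3 = 3)
24441/(((w + (-1 - 6)²)/(56 + 55))) = 24441/(((3 + (-1 - 6)²)/(56 + 55))) = 24441/(((3 + (-7)²)/111)) = 24441/(((3 + 49)/111)) = 24441/(((1/111)*52)) = 24441/(52/111) = 24441*(111/52) = 2712951/52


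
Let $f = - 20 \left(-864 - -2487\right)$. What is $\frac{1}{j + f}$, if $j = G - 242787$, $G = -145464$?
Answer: $- \frac{1}{420711} \approx -2.3769 \cdot 10^{-6}$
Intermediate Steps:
$j = -388251$ ($j = -145464 - 242787 = -388251$)
$f = -32460$ ($f = - 20 \left(-864 + 2487\right) = \left(-20\right) 1623 = -32460$)
$\frac{1}{j + f} = \frac{1}{-388251 - 32460} = \frac{1}{-420711} = - \frac{1}{420711}$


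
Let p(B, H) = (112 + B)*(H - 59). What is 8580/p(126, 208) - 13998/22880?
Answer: -75021669/202842640 ≈ -0.36985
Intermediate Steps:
p(B, H) = (-59 + H)*(112 + B) (p(B, H) = (112 + B)*(-59 + H) = (-59 + H)*(112 + B))
8580/p(126, 208) - 13998/22880 = 8580/(-6608 - 59*126 + 112*208 + 126*208) - 13998/22880 = 8580/(-6608 - 7434 + 23296 + 26208) - 13998*1/22880 = 8580/35462 - 6999/11440 = 8580*(1/35462) - 6999/11440 = 4290/17731 - 6999/11440 = -75021669/202842640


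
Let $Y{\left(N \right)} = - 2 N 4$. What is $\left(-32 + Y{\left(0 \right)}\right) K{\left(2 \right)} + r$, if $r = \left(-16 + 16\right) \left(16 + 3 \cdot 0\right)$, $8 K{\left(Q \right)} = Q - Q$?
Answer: $0$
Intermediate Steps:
$K{\left(Q \right)} = 0$ ($K{\left(Q \right)} = \frac{Q - Q}{8} = \frac{1}{8} \cdot 0 = 0$)
$Y{\left(N \right)} = - 8 N$
$r = 0$ ($r = 0 \left(16 + 0\right) = 0 \cdot 16 = 0$)
$\left(-32 + Y{\left(0 \right)}\right) K{\left(2 \right)} + r = \left(-32 - 0\right) 0 + 0 = \left(-32 + 0\right) 0 + 0 = \left(-32\right) 0 + 0 = 0 + 0 = 0$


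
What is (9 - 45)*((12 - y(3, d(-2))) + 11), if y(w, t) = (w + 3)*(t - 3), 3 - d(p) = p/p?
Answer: -1044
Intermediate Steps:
d(p) = 2 (d(p) = 3 - p/p = 3 - 1*1 = 3 - 1 = 2)
y(w, t) = (-3 + t)*(3 + w) (y(w, t) = (3 + w)*(-3 + t) = (-3 + t)*(3 + w))
(9 - 45)*((12 - y(3, d(-2))) + 11) = (9 - 45)*((12 - (-9 - 3*3 + 3*2 + 2*3)) + 11) = -36*((12 - (-9 - 9 + 6 + 6)) + 11) = -36*((12 - 1*(-6)) + 11) = -36*((12 + 6) + 11) = -36*(18 + 11) = -36*29 = -1044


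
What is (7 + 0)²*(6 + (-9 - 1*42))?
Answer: -2205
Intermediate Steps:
(7 + 0)²*(6 + (-9 - 1*42)) = 7²*(6 + (-9 - 42)) = 49*(6 - 51) = 49*(-45) = -2205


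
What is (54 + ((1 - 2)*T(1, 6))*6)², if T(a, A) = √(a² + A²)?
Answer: 4248 - 648*√37 ≈ 306.37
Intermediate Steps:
T(a, A) = √(A² + a²)
(54 + ((1 - 2)*T(1, 6))*6)² = (54 + ((1 - 2)*√(6² + 1²))*6)² = (54 - √(36 + 1)*6)² = (54 - √37*6)² = (54 - 6*√37)²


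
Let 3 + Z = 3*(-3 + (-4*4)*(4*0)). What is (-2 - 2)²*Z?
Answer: -192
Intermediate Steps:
Z = -12 (Z = -3 + 3*(-3 + (-4*4)*(4*0)) = -3 + 3*(-3 - 16*0) = -3 + 3*(-3 + 0) = -3 + 3*(-3) = -3 - 9 = -12)
(-2 - 2)²*Z = (-2 - 2)²*(-12) = (-4)²*(-12) = 16*(-12) = -192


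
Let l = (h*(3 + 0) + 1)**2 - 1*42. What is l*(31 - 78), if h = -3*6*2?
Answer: -536129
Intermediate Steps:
h = -36 (h = -18*2 = -36)
l = 11407 (l = (-36*(3 + 0) + 1)**2 - 1*42 = (-36*3 + 1)**2 - 42 = (-108 + 1)**2 - 42 = (-107)**2 - 42 = 11449 - 42 = 11407)
l*(31 - 78) = 11407*(31 - 78) = 11407*(-47) = -536129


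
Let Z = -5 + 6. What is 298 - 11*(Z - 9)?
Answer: 386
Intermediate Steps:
Z = 1
298 - 11*(Z - 9) = 298 - 11*(1 - 9) = 298 - 11*(-8) = 298 + 88 = 386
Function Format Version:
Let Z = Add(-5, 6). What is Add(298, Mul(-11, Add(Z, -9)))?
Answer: 386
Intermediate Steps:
Z = 1
Add(298, Mul(-11, Add(Z, -9))) = Add(298, Mul(-11, Add(1, -9))) = Add(298, Mul(-11, -8)) = Add(298, 88) = 386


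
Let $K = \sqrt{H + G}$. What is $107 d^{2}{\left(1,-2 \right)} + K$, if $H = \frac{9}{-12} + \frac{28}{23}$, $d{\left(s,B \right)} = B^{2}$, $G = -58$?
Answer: $1712 + \frac{i \sqrt{121739}}{46} \approx 1712.0 + 7.585 i$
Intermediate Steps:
$H = \frac{43}{92}$ ($H = 9 \left(- \frac{1}{12}\right) + 28 \cdot \frac{1}{23} = - \frac{3}{4} + \frac{28}{23} = \frac{43}{92} \approx 0.46739$)
$K = \frac{i \sqrt{121739}}{46}$ ($K = \sqrt{\frac{43}{92} - 58} = \sqrt{- \frac{5293}{92}} = \frac{i \sqrt{121739}}{46} \approx 7.585 i$)
$107 d^{2}{\left(1,-2 \right)} + K = 107 \left(\left(-2\right)^{2}\right)^{2} + \frac{i \sqrt{121739}}{46} = 107 \cdot 4^{2} + \frac{i \sqrt{121739}}{46} = 107 \cdot 16 + \frac{i \sqrt{121739}}{46} = 1712 + \frac{i \sqrt{121739}}{46}$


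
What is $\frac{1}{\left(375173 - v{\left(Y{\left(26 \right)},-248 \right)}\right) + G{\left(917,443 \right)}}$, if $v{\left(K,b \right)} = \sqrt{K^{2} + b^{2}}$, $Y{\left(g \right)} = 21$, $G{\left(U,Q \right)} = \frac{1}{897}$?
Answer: $\frac{301867573254}{113252513555448619} + \frac{804609 \sqrt{61945}}{113252513555448619} \approx 2.6672 \cdot 10^{-6}$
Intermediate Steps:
$G{\left(U,Q \right)} = \frac{1}{897}$
$\frac{1}{\left(375173 - v{\left(Y{\left(26 \right)},-248 \right)}\right) + G{\left(917,443 \right)}} = \frac{1}{\left(375173 - \sqrt{21^{2} + \left(-248\right)^{2}}\right) + \frac{1}{897}} = \frac{1}{\left(375173 - \sqrt{441 + 61504}\right) + \frac{1}{897}} = \frac{1}{\left(375173 - \sqrt{61945}\right) + \frac{1}{897}} = \frac{1}{\frac{336530182}{897} - \sqrt{61945}}$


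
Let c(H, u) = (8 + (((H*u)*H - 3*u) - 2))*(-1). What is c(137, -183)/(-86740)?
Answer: -858543/21685 ≈ -39.592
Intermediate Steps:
c(H, u) = -6 + 3*u - u*H² (c(H, u) = (8 + ((u*H² - 3*u) - 2))*(-1) = (8 + ((-3*u + u*H²) - 2))*(-1) = (8 + (-2 - 3*u + u*H²))*(-1) = (6 - 3*u + u*H²)*(-1) = -6 + 3*u - u*H²)
c(137, -183)/(-86740) = (-6 + 3*(-183) - 1*(-183)*137²)/(-86740) = (-6 - 549 - 1*(-183)*18769)*(-1/86740) = (-6 - 549 + 3434727)*(-1/86740) = 3434172*(-1/86740) = -858543/21685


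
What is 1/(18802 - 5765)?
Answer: 1/13037 ≈ 7.6705e-5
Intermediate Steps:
1/(18802 - 5765) = 1/13037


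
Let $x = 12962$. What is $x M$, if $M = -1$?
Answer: $-12962$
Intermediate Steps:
$x M = 12962 \left(-1\right) = -12962$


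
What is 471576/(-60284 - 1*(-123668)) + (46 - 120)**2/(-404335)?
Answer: 7930316299/1067848735 ≈ 7.4264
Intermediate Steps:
471576/(-60284 - 1*(-123668)) + (46 - 120)**2/(-404335) = 471576/(-60284 + 123668) + (-74)**2*(-1/404335) = 471576/63384 + 5476*(-1/404335) = 471576*(1/63384) - 5476/404335 = 19649/2641 - 5476/404335 = 7930316299/1067848735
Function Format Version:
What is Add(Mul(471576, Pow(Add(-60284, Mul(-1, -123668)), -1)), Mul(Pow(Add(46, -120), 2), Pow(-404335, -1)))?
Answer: Rational(7930316299, 1067848735) ≈ 7.4264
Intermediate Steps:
Add(Mul(471576, Pow(Add(-60284, Mul(-1, -123668)), -1)), Mul(Pow(Add(46, -120), 2), Pow(-404335, -1))) = Add(Mul(471576, Pow(Add(-60284, 123668), -1)), Mul(Pow(-74, 2), Rational(-1, 404335))) = Add(Mul(471576, Pow(63384, -1)), Mul(5476, Rational(-1, 404335))) = Add(Mul(471576, Rational(1, 63384)), Rational(-5476, 404335)) = Add(Rational(19649, 2641), Rational(-5476, 404335)) = Rational(7930316299, 1067848735)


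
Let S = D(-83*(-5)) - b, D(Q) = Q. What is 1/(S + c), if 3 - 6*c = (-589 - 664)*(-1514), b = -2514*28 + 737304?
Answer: -6/5896021 ≈ -1.0176e-6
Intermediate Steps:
b = 666912 (b = -70392 + 737304 = 666912)
c = -1897039/6 (c = ½ - (-589 - 664)*(-1514)/6 = ½ - (-1253)*(-1514)/6 = ½ - ⅙*1897042 = ½ - 948521/3 = -1897039/6 ≈ -3.1617e+5)
S = -666497 (S = -83*(-5) - 1*666912 = 415 - 666912 = -666497)
1/(S + c) = 1/(-666497 - 1897039/6) = 1/(-5896021/6) = -6/5896021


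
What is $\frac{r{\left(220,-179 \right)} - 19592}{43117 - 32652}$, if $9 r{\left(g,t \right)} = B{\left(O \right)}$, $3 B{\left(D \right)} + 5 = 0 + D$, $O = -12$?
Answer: $- \frac{529001}{282555} \approx -1.8722$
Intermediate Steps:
$B{\left(D \right)} = - \frac{5}{3} + \frac{D}{3}$ ($B{\left(D \right)} = - \frac{5}{3} + \frac{0 + D}{3} = - \frac{5}{3} + \frac{D}{3}$)
$r{\left(g,t \right)} = - \frac{17}{27}$ ($r{\left(g,t \right)} = \frac{- \frac{5}{3} + \frac{1}{3} \left(-12\right)}{9} = \frac{- \frac{5}{3} - 4}{9} = \frac{1}{9} \left(- \frac{17}{3}\right) = - \frac{17}{27}$)
$\frac{r{\left(220,-179 \right)} - 19592}{43117 - 32652} = \frac{- \frac{17}{27} - 19592}{43117 - 32652} = - \frac{529001}{27 \cdot 10465} = \left(- \frac{529001}{27}\right) \frac{1}{10465} = - \frac{529001}{282555}$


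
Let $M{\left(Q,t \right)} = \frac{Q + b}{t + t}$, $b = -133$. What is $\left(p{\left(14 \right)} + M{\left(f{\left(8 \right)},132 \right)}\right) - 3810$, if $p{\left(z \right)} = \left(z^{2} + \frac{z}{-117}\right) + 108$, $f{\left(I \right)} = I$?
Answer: $- \frac{36103883}{10296} \approx -3506.6$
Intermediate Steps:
$M{\left(Q,t \right)} = \frac{-133 + Q}{2 t}$ ($M{\left(Q,t \right)} = \frac{Q - 133}{t + t} = \frac{-133 + Q}{2 t}$)
$p{\left(z \right)} = 108 + z^{2} - \frac{z}{117}$ ($p{\left(z \right)} = \left(z^{2} - \frac{z}{117}\right) + 108 = 108 + z^{2} - \frac{z}{117}$)
$\left(p{\left(14 \right)} + M{\left(f{\left(8 \right)},132 \right)}\right) - 3810 = \left(\left(108 + 14^{2} - \frac{14}{117}\right) + \frac{-133 + 8}{2 \cdot 132}\right) - 3810 = \left(\left(108 + 196 - \frac{14}{117}\right) + \frac{1}{2} \cdot \frac{1}{132} \left(-125\right)\right) - 3810 = \left(\frac{35554}{117} - \frac{125}{264}\right) - 3810 = \frac{3123877}{10296} - 3810 = - \frac{36103883}{10296}$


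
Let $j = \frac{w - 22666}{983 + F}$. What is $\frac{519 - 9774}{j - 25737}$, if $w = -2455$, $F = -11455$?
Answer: $\frac{96918360}{269492743} \approx 0.35963$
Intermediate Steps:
$j = \frac{25121}{10472}$ ($j = \frac{-2455 - 22666}{983 - 11455} = - \frac{25121}{-10472} = \left(-25121\right) \left(- \frac{1}{10472}\right) = \frac{25121}{10472} \approx 2.3989$)
$\frac{519 - 9774}{j - 25737} = \frac{519 - 9774}{\frac{25121}{10472} - 25737} = - \frac{9255}{- \frac{269492743}{10472}} = \left(-9255\right) \left(- \frac{10472}{269492743}\right) = \frac{96918360}{269492743}$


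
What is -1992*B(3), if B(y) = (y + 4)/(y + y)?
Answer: -2324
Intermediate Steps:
B(y) = (4 + y)/(2*y) (B(y) = (4 + y)/((2*y)) = (4 + y)*(1/(2*y)) = (4 + y)/(2*y))
-1992*B(3) = -996*(4 + 3)/3 = -996*7/3 = -1992*7/6 = -2324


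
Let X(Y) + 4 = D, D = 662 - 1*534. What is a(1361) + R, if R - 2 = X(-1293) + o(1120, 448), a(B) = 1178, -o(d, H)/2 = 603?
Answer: 98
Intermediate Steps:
o(d, H) = -1206 (o(d, H) = -2*603 = -1206)
D = 128 (D = 662 - 534 = 128)
X(Y) = 124 (X(Y) = -4 + 128 = 124)
R = -1080 (R = 2 + (124 - 1206) = 2 - 1082 = -1080)
a(1361) + R = 1178 - 1080 = 98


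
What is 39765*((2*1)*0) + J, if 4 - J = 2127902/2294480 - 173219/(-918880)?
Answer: 76008412609/26354397280 ≈ 2.8841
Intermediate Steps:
J = 76008412609/26354397280 (J = 4 - (2127902/2294480 - 173219/(-918880)) = 4 - (2127902*(1/2294480) - 173219*(-1/918880)) = 4 - (1063951/1147240 + 173219/918880) = 4 - 1*29409176511/26354397280 = 4 - 29409176511/26354397280 = 76008412609/26354397280 ≈ 2.8841)
39765*((2*1)*0) + J = 39765*((2*1)*0) + 76008412609/26354397280 = 39765*(2*0) + 76008412609/26354397280 = 39765*0 + 76008412609/26354397280 = 0 + 76008412609/26354397280 = 76008412609/26354397280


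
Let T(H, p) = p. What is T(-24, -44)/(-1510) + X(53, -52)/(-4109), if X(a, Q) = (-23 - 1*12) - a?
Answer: 156838/3102295 ≈ 0.050555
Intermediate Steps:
X(a, Q) = -35 - a (X(a, Q) = (-23 - 12) - a = -35 - a)
T(-24, -44)/(-1510) + X(53, -52)/(-4109) = -44/(-1510) + (-35 - 1*53)/(-4109) = -44*(-1/1510) + (-35 - 53)*(-1/4109) = 22/755 - 88*(-1/4109) = 22/755 + 88/4109 = 156838/3102295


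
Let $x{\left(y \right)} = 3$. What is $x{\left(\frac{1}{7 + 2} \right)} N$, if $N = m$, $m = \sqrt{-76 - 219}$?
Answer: $3 i \sqrt{295} \approx 51.527 i$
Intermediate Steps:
$m = i \sqrt{295}$ ($m = \sqrt{-295} = i \sqrt{295} \approx 17.176 i$)
$N = i \sqrt{295} \approx 17.176 i$
$x{\left(\frac{1}{7 + 2} \right)} N = 3 i \sqrt{295}$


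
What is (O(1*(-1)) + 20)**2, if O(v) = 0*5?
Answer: 400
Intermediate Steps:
O(v) = 0
(O(1*(-1)) + 20)**2 = (0 + 20)**2 = 20**2 = 400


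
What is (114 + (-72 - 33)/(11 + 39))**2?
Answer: 1252161/100 ≈ 12522.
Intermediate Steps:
(114 + (-72 - 33)/(11 + 39))**2 = (114 - 105/50)**2 = (114 - 105*1/50)**2 = (114 - 21/10)**2 = (1119/10)**2 = 1252161/100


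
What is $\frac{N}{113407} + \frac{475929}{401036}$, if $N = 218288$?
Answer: $\frac{20216432353}{6497184236} \approx 3.1116$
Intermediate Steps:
$\frac{N}{113407} + \frac{475929}{401036} = \frac{218288}{113407} + \frac{475929}{401036} = 218288 \cdot \frac{1}{113407} + 475929 \cdot \frac{1}{401036} = \frac{31184}{16201} + \frac{475929}{401036} = \frac{20216432353}{6497184236}$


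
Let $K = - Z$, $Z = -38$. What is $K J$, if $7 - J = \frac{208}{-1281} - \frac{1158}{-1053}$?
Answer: $\frac{34528814}{149877} \approx 230.38$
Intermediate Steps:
$J = \frac{908653}{149877}$ ($J = 7 - \left(\frac{208}{-1281} - \frac{1158}{-1053}\right) = 7 - \left(208 \left(- \frac{1}{1281}\right) - - \frac{386}{351}\right) = 7 - \left(- \frac{208}{1281} + \frac{386}{351}\right) = 7 - \frac{140486}{149877} = \frac{908653}{149877} \approx 6.0627$)
$K = 38$ ($K = \left(-1\right) \left(-38\right) = 38$)
$K J = 38 \cdot \frac{908653}{149877} = \frac{34528814}{149877}$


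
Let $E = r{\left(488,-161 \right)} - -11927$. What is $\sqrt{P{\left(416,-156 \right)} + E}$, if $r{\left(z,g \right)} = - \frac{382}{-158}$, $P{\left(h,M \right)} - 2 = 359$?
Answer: $\frac{\sqrt{76704497}}{79} \approx 110.86$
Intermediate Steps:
$P{\left(h,M \right)} = 361$ ($P{\left(h,M \right)} = 2 + 359 = 361$)
$r{\left(z,g \right)} = \frac{191}{79}$ ($r{\left(z,g \right)} = \left(-382\right) \left(- \frac{1}{158}\right) = \frac{191}{79}$)
$E = \frac{942424}{79}$ ($E = \frac{191}{79} - -11927 = \frac{191}{79} + 11927 = \frac{942424}{79} \approx 11929.0$)
$\sqrt{P{\left(416,-156 \right)} + E} = \sqrt{361 + \frac{942424}{79}} = \sqrt{\frac{970943}{79}} = \frac{\sqrt{76704497}}{79}$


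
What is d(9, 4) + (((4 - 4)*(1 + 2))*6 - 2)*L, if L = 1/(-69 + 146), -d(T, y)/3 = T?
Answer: -2081/77 ≈ -27.026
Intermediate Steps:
d(T, y) = -3*T
L = 1/77 ≈ 0.012987
d(9, 4) + (((4 - 4)*(1 + 2))*6 - 2)*L = -3*9 + (((4 - 4)*(1 + 2))*6 - 2)*(1/77) = -27 + ((0*3)*6 - 2)*(1/77) = -27 + (0*6 - 2)*(1/77) = -27 + (0 - 2)*(1/77) = -27 - 2*1/77 = -27 - 2/77 = -2081/77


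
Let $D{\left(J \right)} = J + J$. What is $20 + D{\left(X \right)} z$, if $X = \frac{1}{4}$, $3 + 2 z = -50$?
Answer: $\frac{27}{4} \approx 6.75$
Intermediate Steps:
$z = - \frac{53}{2}$ ($z = - \frac{3}{2} + \frac{1}{2} \left(-50\right) = - \frac{3}{2} - 25 = - \frac{53}{2} \approx -26.5$)
$X = \frac{1}{4} \approx 0.25$
$D{\left(J \right)} = 2 J$
$20 + D{\left(X \right)} z = 20 + 2 \cdot \frac{1}{4} \left(- \frac{53}{2}\right) = 20 + \frac{1}{2} \left(- \frac{53}{2}\right) = 20 - \frac{53}{4} = \frac{27}{4}$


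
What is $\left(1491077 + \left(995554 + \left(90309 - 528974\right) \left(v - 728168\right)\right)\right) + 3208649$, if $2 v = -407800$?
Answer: $408871304500$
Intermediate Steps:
$v = -203900$ ($v = \frac{1}{2} \left(-407800\right) = -203900$)
$\left(1491077 + \left(995554 + \left(90309 - 528974\right) \left(v - 728168\right)\right)\right) + 3208649 = \left(1491077 + \left(995554 + \left(90309 - 528974\right) \left(-203900 - 728168\right)\right)\right) + 3208649 = \left(1491077 + \left(995554 - -408865609220\right)\right) + 3208649 = \left(1491077 + \left(995554 + 408865609220\right)\right) + 3208649 = \left(1491077 + 408866604774\right) + 3208649 = 408868095851 + 3208649 = 408871304500$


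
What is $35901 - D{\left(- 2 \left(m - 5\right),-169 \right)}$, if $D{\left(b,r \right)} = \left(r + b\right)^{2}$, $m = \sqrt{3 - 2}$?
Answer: $9980$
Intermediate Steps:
$m = 1$ ($m = \sqrt{1} = 1$)
$D{\left(b,r \right)} = \left(b + r\right)^{2}$
$35901 - D{\left(- 2 \left(m - 5\right),-169 \right)} = 35901 - \left(- 2 \left(1 - 5\right) - 169\right)^{2} = 35901 - \left(\left(-2\right) \left(-4\right) - 169\right)^{2} = 35901 - \left(8 - 169\right)^{2} = 35901 - \left(-161\right)^{2} = 35901 - 25921 = 9980$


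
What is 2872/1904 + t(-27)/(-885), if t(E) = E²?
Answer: 48071/70210 ≈ 0.68467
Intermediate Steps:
2872/1904 + t(-27)/(-885) = 2872/1904 + (-27)²/(-885) = 2872*(1/1904) + 729*(-1/885) = 359/238 - 243/295 = 48071/70210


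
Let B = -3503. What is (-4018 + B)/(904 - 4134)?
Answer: 7521/3230 ≈ 2.3285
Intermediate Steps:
(-4018 + B)/(904 - 4134) = (-4018 - 3503)/(904 - 4134) = -7521/(-3230) = -7521*(-1/3230) = 7521/3230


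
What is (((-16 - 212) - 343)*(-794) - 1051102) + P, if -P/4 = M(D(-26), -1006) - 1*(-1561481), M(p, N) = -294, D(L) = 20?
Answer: -6842476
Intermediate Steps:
P = -6244748 (P = -4*(-294 - 1*(-1561481)) = -4*(-294 + 1561481) = -4*1561187 = -6244748)
(((-16 - 212) - 343)*(-794) - 1051102) + P = (((-16 - 212) - 343)*(-794) - 1051102) - 6244748 = ((-228 - 343)*(-794) - 1051102) - 6244748 = (-571*(-794) - 1051102) - 6244748 = (453374 - 1051102) - 6244748 = -597728 - 6244748 = -6842476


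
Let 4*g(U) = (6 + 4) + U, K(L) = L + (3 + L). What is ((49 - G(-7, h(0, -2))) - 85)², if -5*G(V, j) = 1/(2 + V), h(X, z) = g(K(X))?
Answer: 811801/625 ≈ 1298.9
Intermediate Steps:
K(L) = 3 + 2*L
g(U) = 5/2 + U/4 (g(U) = ((6 + 4) + U)/4 = (10 + U)/4 = 5/2 + U/4)
h(X, z) = 13/4 + X/2 (h(X, z) = 5/2 + (3 + 2*X)/4 = 5/2 + (¾ + X/2) = 13/4 + X/2)
G(V, j) = -1/(5*(2 + V))
((49 - G(-7, h(0, -2))) - 85)² = ((49 - (-1)/(10 + 5*(-7))) - 85)² = ((49 - (-1)/(10 - 35)) - 85)² = ((49 - (-1)/(-25)) - 85)² = ((49 - (-1)*(-1)/25) - 85)² = ((49 - 1*1/25) - 85)² = ((49 - 1/25) - 85)² = (1224/25 - 85)² = (-901/25)² = 811801/625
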